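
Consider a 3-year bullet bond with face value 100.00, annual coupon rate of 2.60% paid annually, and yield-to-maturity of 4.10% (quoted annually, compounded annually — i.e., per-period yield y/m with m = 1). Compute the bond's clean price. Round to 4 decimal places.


Coupon per period c = face * coupon_rate / m = 2.600000
Periods per year m = 1; per-period yield y/m = 0.041000
Number of cashflows N = 3
Cashflows (t years, CF_t, discount factor 1/(1+y/m)^(m*t), PV):
  t = 1.0000: CF_t = 2.600000, DF = 0.960615, PV = 2.497598
  t = 2.0000: CF_t = 2.600000, DF = 0.922781, PV = 2.399230
  t = 3.0000: CF_t = 102.600000, DF = 0.886437, PV = 90.948423
Price P = sum_t PV_t = 95.845251

Answer: Price = 95.8453


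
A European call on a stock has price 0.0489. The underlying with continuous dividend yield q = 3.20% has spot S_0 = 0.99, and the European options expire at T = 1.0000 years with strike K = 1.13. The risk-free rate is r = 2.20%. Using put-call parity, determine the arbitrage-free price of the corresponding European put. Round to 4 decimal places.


Put-call parity: C - P = S_0 * exp(-qT) - K * exp(-rT).
S_0 * exp(-qT) = 0.9900 * 0.96850658 = 0.95882152
K * exp(-rT) = 1.1300 * 0.97824024 = 1.10541147
P = C - S*exp(-qT) + K*exp(-rT)
P = 0.0489 - 0.95882152 + 1.10541147 = 0.1955

Answer: Put price = 0.1955


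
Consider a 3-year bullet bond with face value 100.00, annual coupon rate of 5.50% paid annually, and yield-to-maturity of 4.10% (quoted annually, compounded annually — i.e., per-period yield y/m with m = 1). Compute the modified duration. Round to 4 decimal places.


Coupon per period c = face * coupon_rate / m = 5.500000
Periods per year m = 1; per-period yield y/m = 0.041000
Number of cashflows N = 3
Cashflows (t years, CF_t, discount factor 1/(1+y/m)^(m*t), PV):
  t = 1.0000: CF_t = 5.500000, DF = 0.960615, PV = 5.283381
  t = 2.0000: CF_t = 5.500000, DF = 0.922781, PV = 5.075294
  t = 3.0000: CF_t = 105.500000, DF = 0.886437, PV = 93.519090
Price P = sum_t PV_t = 103.877765
First compute Macaulay numerator sum_t t * PV_t:
  t * PV_t at t = 1.0000: 5.283381
  t * PV_t at t = 2.0000: 10.150589
  t * PV_t at t = 3.0000: 280.557269
Macaulay duration D = 295.991239 / 103.877765 = 2.849419
Modified duration = D / (1 + y/m) = 2.849419 / (1 + 0.041000) = 2.737194

Answer: Modified duration = 2.7372


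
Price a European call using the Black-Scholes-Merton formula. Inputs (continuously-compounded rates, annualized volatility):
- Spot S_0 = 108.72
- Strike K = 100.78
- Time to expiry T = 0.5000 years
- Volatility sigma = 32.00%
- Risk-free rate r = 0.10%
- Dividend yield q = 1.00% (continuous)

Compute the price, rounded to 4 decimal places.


d1 = (ln(S/K) + (r - q + 0.5*sigma^2) * T) / (sigma * sqrt(T)) = 0.42839997
d2 = d1 - sigma * sqrt(T) = 0.20212580
exp(-rT) = 0.99950012; exp(-qT) = 0.99501248
C = S_0 * exp(-qT) * N(d1) - K * exp(-rT) * N(d2)
N(d1) = 0.66582003; N(d2) = 0.58009081
C = 108.7200 * 0.99501248 * 0.66582003 - 100.7800 * 0.99950012 * 0.58009081 = 13.5946

Answer: Price = 13.5946


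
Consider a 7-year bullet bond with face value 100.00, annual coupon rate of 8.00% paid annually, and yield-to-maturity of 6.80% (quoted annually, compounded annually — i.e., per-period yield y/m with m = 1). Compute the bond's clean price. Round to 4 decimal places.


Coupon per period c = face * coupon_rate / m = 8.000000
Periods per year m = 1; per-period yield y/m = 0.068000
Number of cashflows N = 7
Cashflows (t years, CF_t, discount factor 1/(1+y/m)^(m*t), PV):
  t = 1.0000: CF_t = 8.000000, DF = 0.936330, PV = 7.490637
  t = 2.0000: CF_t = 8.000000, DF = 0.876713, PV = 7.013705
  t = 3.0000: CF_t = 8.000000, DF = 0.820892, PV = 6.567139
  t = 4.0000: CF_t = 8.000000, DF = 0.768626, PV = 6.149007
  t = 5.0000: CF_t = 8.000000, DF = 0.719687, PV = 5.757497
  t = 6.0000: CF_t = 8.000000, DF = 0.673864, PV = 5.390915
  t = 7.0000: CF_t = 108.000000, DF = 0.630959, PV = 68.143586
Price P = sum_t PV_t = 106.512486

Answer: Price = 106.5125


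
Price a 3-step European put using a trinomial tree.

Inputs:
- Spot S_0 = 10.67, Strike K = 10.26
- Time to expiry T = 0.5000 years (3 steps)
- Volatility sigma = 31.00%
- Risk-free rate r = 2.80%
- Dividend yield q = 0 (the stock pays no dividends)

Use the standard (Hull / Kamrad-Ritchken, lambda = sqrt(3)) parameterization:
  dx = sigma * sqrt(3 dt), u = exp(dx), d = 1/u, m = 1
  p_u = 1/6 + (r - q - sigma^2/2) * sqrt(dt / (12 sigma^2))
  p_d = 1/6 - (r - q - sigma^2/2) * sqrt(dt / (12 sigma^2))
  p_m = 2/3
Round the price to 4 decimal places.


Answer: Price = V(0,0) = 0.6385

Derivation:
dt = T/N = 0.166667; dx = sigma*sqrt(3*dt) = 0.219203
u = exp(dx) = 1.245084; d = 1/u = 0.803159
p_u = 0.159044, p_m = 0.666667, p_d = 0.174289
Discount per step: exp(-r*dt) = 0.995344
Stock lattice S(k, j) with j the centered position index:
  k=0: S(0,+0) = 10.6700
  k=1: S(1,-1) = 8.5697; S(1,+0) = 10.6700; S(1,+1) = 13.2850
  k=2: S(2,-2) = 6.8828; S(2,-1) = 8.5697; S(2,+0) = 10.6700; S(2,+1) = 13.2850; S(2,+2) = 16.5410
  k=3: S(3,-3) = 5.5280; S(3,-2) = 6.8828; S(3,-1) = 8.5697; S(3,+0) = 10.6700; S(3,+1) = 13.2850; S(3,+2) = 16.5410; S(3,+3) = 20.5949
Terminal payoffs V(N, j) = max(K - S_T, 0):
  V(3,-3) = 4.731996; V(3,-2) = 3.377170; V(3,-1) = 1.690298; V(3,+0) = 0.000000; V(3,+1) = 0.000000; V(3,+2) = 0.000000; V(3,+3) = 0.000000
Backward induction: V(k, j) = exp(-r*dt) * [p_u * V(k+1, j+1) + p_m * V(k+1, j) + p_d * V(k+1, j-1)]
  V(2,-2) = exp(-r*dt) * [p_u*1.690298 + p_m*3.377170 + p_d*4.731996] = 3.329440
  V(2,-1) = exp(-r*dt) * [p_u*0.000000 + p_m*1.690298 + p_d*3.377170] = 1.707482
  V(2,+0) = exp(-r*dt) * [p_u*0.000000 + p_m*0.000000 + p_d*1.690298] = 0.293229
  V(2,+1) = exp(-r*dt) * [p_u*0.000000 + p_m*0.000000 + p_d*0.000000] = 0.000000
  V(2,+2) = exp(-r*dt) * [p_u*0.000000 + p_m*0.000000 + p_d*0.000000] = 0.000000
  V(1,-1) = exp(-r*dt) * [p_u*0.293229 + p_m*1.707482 + p_d*3.329440] = 1.757024
  V(1,+0) = exp(-r*dt) * [p_u*0.000000 + p_m*0.293229 + p_d*1.707482] = 0.490785
  V(1,+1) = exp(-r*dt) * [p_u*0.000000 + p_m*0.000000 + p_d*0.293229] = 0.050869
  V(0,+0) = exp(-r*dt) * [p_u*0.050869 + p_m*0.490785 + p_d*1.757024] = 0.638524


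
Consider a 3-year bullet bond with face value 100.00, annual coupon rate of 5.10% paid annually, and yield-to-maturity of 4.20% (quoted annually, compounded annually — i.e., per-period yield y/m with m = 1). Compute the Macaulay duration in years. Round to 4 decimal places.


Answer: Macaulay duration = 2.8587 years

Derivation:
Coupon per period c = face * coupon_rate / m = 5.100000
Periods per year m = 1; per-period yield y/m = 0.042000
Number of cashflows N = 3
Cashflows (t years, CF_t, discount factor 1/(1+y/m)^(m*t), PV):
  t = 1.0000: CF_t = 5.100000, DF = 0.959693, PV = 4.894434
  t = 2.0000: CF_t = 5.100000, DF = 0.921010, PV = 4.697153
  t = 3.0000: CF_t = 105.100000, DF = 0.883887, PV = 92.896544
Price P = sum_t PV_t = 102.488131
Macaulay numerator sum_t t * PV_t:
  t * PV_t at t = 1.0000: 4.894434
  t * PV_t at t = 2.0000: 9.394307
  t * PV_t at t = 3.0000: 278.689633
Macaulay duration D = (sum_t t * PV_t) / P = 292.978374 / 102.488131 = 2.858657


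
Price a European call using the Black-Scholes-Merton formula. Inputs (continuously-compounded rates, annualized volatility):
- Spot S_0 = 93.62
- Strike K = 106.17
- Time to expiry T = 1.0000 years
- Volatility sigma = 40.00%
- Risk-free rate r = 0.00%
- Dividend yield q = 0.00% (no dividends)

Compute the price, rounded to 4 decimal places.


Answer: Price = 10.3255

Derivation:
d1 = (ln(S/K) + (r - q + 0.5*sigma^2) * T) / (sigma * sqrt(T)) = -0.11449387
d2 = d1 - sigma * sqrt(T) = -0.51449387
exp(-rT) = 1.00000000; exp(-qT) = 1.00000000
C = S_0 * exp(-qT) * N(d1) - K * exp(-rT) * N(d2)
N(d1) = 0.45442315; N(d2) = 0.30345337
C = 93.6200 * 1.00000000 * 0.45442315 - 106.1700 * 1.00000000 * 0.30345337 = 10.3255


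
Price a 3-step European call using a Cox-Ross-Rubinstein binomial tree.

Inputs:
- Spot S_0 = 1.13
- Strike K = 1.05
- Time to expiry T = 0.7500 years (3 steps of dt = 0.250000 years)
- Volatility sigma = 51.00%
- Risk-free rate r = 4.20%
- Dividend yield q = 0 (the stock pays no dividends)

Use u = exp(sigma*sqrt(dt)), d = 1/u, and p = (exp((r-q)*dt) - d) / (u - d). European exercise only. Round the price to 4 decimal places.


dt = T/N = 0.250000
u = exp(sigma*sqrt(dt)) = 1.290462; d = 1/u = 0.774916
p = (exp((r-q)*dt) - d) / (u - d) = 0.457067
Discount per step: exp(-r*dt) = 0.989555
Stock lattice S(k, i) with i counting down-moves:
  k=0: S(0,0) = 1.1300
  k=1: S(1,0) = 1.4582; S(1,1) = 0.8757
  k=2: S(2,0) = 1.8818; S(2,1) = 1.1300; S(2,2) = 0.6786
  k=3: S(3,0) = 2.4284; S(3,1) = 1.4582; S(3,2) = 0.8757; S(3,3) = 0.5258
Terminal payoffs V(N, i) = max(S_T - K, 0):
  V(3,0) = 1.378364; V(3,1) = 0.408222; V(3,2) = 0.000000; V(3,3) = 0.000000
Backward induction: V(k, i) = exp(-r*dt) * [p * V(k+1, i) + (1-p) * V(k+1, i+1)].
  V(2,0) = exp(-r*dt) * [p*1.378364 + (1-p)*0.408222] = 0.842746
  V(2,1) = exp(-r*dt) * [p*0.408222 + (1-p)*0.000000] = 0.184636
  V(2,2) = exp(-r*dt) * [p*0.000000 + (1-p)*0.000000] = 0.000000
  V(1,0) = exp(-r*dt) * [p*0.842746 + (1-p)*0.184636] = 0.480366
  V(1,1) = exp(-r*dt) * [p*0.184636 + (1-p)*0.000000] = 0.083510
  V(0,0) = exp(-r*dt) * [p*0.480366 + (1-p)*0.083510] = 0.262133

Answer: Price = V(0,0) = 0.2621


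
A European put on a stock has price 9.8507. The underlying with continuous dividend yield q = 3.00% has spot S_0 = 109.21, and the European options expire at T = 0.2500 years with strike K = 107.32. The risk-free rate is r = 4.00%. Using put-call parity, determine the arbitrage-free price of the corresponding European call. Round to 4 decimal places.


Answer: Call price = 11.9925

Derivation:
Put-call parity: C - P = S_0 * exp(-qT) - K * exp(-rT).
S_0 * exp(-qT) = 109.2100 * 0.99252805 = 108.39398887
K * exp(-rT) = 107.3200 * 0.99004983 = 106.25214816
C = P + S*exp(-qT) - K*exp(-rT)
C = 9.8507 + 108.39398887 - 106.25214816 = 11.9925


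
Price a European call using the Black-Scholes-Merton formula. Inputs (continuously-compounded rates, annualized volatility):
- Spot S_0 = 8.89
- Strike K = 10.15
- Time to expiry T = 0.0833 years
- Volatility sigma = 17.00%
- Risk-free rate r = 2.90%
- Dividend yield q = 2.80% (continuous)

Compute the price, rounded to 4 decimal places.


Answer: Price = 0.0005

Derivation:
d1 = (ln(S/K) + (r - q + 0.5*sigma^2) * T) / (sigma * sqrt(T)) = -2.67522238
d2 = d1 - sigma * sqrt(T) = -2.72428734
exp(-rT) = 0.99758722; exp(-qT) = 0.99767032
C = S_0 * exp(-qT) * N(d1) - K * exp(-rT) * N(d2)
N(d1) = 0.00373398; N(d2) = 0.00322202
C = 8.8900 * 0.99767032 * 0.00373398 - 10.1500 * 0.99758722 * 0.00322202 = 0.0005


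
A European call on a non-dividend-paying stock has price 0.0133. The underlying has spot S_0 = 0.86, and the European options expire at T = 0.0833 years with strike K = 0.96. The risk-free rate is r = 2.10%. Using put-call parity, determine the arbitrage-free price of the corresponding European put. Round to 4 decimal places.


Answer: Put price = 0.1116

Derivation:
Put-call parity: C - P = S_0 * exp(-qT) - K * exp(-rT).
S_0 * exp(-qT) = 0.8600 * 1.00000000 = 0.86000000
K * exp(-rT) = 0.9600 * 0.99825223 = 0.95832214
P = C - S*exp(-qT) + K*exp(-rT)
P = 0.0133 - 0.86000000 + 0.95832214 = 0.1116


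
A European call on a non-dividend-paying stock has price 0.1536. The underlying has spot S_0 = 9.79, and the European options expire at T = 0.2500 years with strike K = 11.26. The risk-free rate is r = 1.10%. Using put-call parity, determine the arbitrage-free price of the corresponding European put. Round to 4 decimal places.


Put-call parity: C - P = S_0 * exp(-qT) - K * exp(-rT).
S_0 * exp(-qT) = 9.7900 * 1.00000000 = 9.79000000
K * exp(-rT) = 11.2600 * 0.99725378 = 11.22907754
P = C - S*exp(-qT) + K*exp(-rT)
P = 0.1536 - 9.79000000 + 11.22907754 = 1.5927

Answer: Put price = 1.5927


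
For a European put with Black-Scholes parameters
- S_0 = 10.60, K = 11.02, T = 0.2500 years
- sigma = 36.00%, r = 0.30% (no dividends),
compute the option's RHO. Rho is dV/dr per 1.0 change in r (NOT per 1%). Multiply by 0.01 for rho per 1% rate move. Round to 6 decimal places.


Answer: Rho = -1.702865

Derivation:
d1 = -0.1217100145; d2 = -0.3017100145
phi(d1) = 0.3959983648; exp(-qT) = 1.0000000000; exp(-rT) = 0.9992502812
N(-d2) = 0.6185634333
Rho = -K*T*exp(-rT)*N(-d2) = -11.0200 * 0.2500 * 0.9992502812 * 0.6185634333 = -1.702865


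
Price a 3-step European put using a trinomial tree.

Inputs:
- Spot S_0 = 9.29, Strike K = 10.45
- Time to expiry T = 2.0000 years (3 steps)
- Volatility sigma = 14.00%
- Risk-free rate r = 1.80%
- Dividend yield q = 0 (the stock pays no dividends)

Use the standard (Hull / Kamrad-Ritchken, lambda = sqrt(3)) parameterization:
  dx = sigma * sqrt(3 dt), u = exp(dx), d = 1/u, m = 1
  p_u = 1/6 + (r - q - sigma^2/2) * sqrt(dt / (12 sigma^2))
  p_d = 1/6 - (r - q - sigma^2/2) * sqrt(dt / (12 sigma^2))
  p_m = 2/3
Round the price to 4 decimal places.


dt = T/N = 0.666667; dx = sigma*sqrt(3*dt) = 0.197990
u = exp(dx) = 1.218950; d = 1/u = 0.820378
p_u = 0.180472, p_m = 0.666667, p_d = 0.152861
Discount per step: exp(-r*dt) = 0.988072
Stock lattice S(k, j) with j the centered position index:
  k=0: S(0,+0) = 9.2900
  k=1: S(1,-1) = 7.6213; S(1,+0) = 9.2900; S(1,+1) = 11.3240
  k=2: S(2,-2) = 6.2524; S(2,-1) = 7.6213; S(2,+0) = 9.2900; S(2,+1) = 11.3240; S(2,+2) = 13.8034
  k=3: S(3,-3) = 5.1293; S(3,-2) = 6.2524; S(3,-1) = 7.6213; S(3,+0) = 9.2900; S(3,+1) = 11.3240; S(3,+2) = 13.8034; S(3,+3) = 16.8257
Terminal payoffs V(N, j) = max(K - S_T, 0):
  V(3,-3) = 5.320702; V(3,-2) = 4.197641; V(3,-1) = 2.828687; V(3,+0) = 1.160000; V(3,+1) = 0.000000; V(3,+2) = 0.000000; V(3,+3) = 0.000000
Backward induction: V(k, j) = exp(-r*dt) * [p_u * V(k+1, j+1) + p_m * V(k+1, j) + p_d * V(k+1, j-1)]
  V(2,-2) = exp(-r*dt) * [p_u*2.828687 + p_m*4.197641 + p_d*5.320702] = 4.073084
  V(2,-1) = exp(-r*dt) * [p_u*1.160000 + p_m*2.828687 + p_d*4.197641] = 2.704150
  V(2,+0) = exp(-r*dt) * [p_u*0.000000 + p_m*1.160000 + p_d*2.828687] = 1.191348
  V(2,+1) = exp(-r*dt) * [p_u*0.000000 + p_m*0.000000 + p_d*1.160000] = 0.175204
  V(2,+2) = exp(-r*dt) * [p_u*0.000000 + p_m*0.000000 + p_d*0.000000] = 0.000000
  V(1,-1) = exp(-r*dt) * [p_u*1.191348 + p_m*2.704150 + p_d*4.073084] = 2.608893
  V(1,+0) = exp(-r*dt) * [p_u*0.175204 + p_m*1.191348 + p_d*2.704150] = 1.224429
  V(1,+1) = exp(-r*dt) * [p_u*0.000000 + p_m*0.175204 + p_d*1.191348] = 0.295348
  V(0,+0) = exp(-r*dt) * [p_u*0.295348 + p_m*1.224429 + p_d*2.608893] = 1.253257

Answer: Price = V(0,0) = 1.2533


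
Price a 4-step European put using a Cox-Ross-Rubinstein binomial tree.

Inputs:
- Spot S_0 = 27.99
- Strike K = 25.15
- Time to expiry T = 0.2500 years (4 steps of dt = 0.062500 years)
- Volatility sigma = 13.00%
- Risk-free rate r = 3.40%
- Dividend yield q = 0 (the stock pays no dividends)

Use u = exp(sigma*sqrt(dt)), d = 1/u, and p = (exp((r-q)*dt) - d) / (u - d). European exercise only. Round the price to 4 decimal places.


dt = T/N = 0.062500
u = exp(sigma*sqrt(dt)) = 1.033034; d = 1/u = 0.968022
p = (exp((r-q)*dt) - d) / (u - d) = 0.524597
Discount per step: exp(-r*dt) = 0.997877
Stock lattice S(k, i) with i counting down-moves:
  k=0: S(0,0) = 27.9900
  k=1: S(1,0) = 28.9146; S(1,1) = 27.0949
  k=2: S(2,0) = 29.8698; S(2,1) = 27.9900; S(2,2) = 26.2285
  k=3: S(3,0) = 30.8565; S(3,1) = 28.9146; S(3,2) = 27.0949; S(3,3) = 25.3898
  k=4: S(4,0) = 31.8758; S(4,1) = 29.8698; S(4,2) = 27.9900; S(4,3) = 26.2285; S(4,4) = 24.5779
Terminal payoffs V(N, i) = max(K - S_T, 0):
  V(4,0) = 0.000000; V(4,1) = 0.000000; V(4,2) = 0.000000; V(4,3) = 0.000000; V(4,4) = 0.572109
Backward induction: V(k, i) = exp(-r*dt) * [p * V(k+1, i) + (1-p) * V(k+1, i+1)].
  V(3,0) = exp(-r*dt) * [p*0.000000 + (1-p)*0.000000] = 0.000000
  V(3,1) = exp(-r*dt) * [p*0.000000 + (1-p)*0.000000] = 0.000000
  V(3,2) = exp(-r*dt) * [p*0.000000 + (1-p)*0.000000] = 0.000000
  V(3,3) = exp(-r*dt) * [p*0.000000 + (1-p)*0.572109] = 0.271405
  V(2,0) = exp(-r*dt) * [p*0.000000 + (1-p)*0.000000] = 0.000000
  V(2,1) = exp(-r*dt) * [p*0.000000 + (1-p)*0.000000] = 0.000000
  V(2,2) = exp(-r*dt) * [p*0.000000 + (1-p)*0.271405] = 0.128753
  V(1,0) = exp(-r*dt) * [p*0.000000 + (1-p)*0.000000] = 0.000000
  V(1,1) = exp(-r*dt) * [p*0.000000 + (1-p)*0.128753] = 0.061080
  V(0,0) = exp(-r*dt) * [p*0.000000 + (1-p)*0.061080] = 0.028976

Answer: Price = V(0,0) = 0.0290


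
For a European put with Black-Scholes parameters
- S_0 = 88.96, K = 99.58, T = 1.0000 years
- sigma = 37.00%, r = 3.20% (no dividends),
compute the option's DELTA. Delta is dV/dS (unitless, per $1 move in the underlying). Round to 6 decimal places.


Answer: Delta = -0.513286

Derivation:
d1 = -0.0333094884; d2 = -0.4033094884
phi(d1) = 0.3987210242; exp(-qT) = 1.0000000000; exp(-rT) = 0.9685065821
N(-d1) = 0.5132861063
Delta = -exp(-qT) * N(-d1) = -1.0000000000 * 0.5132861063 = -0.513286


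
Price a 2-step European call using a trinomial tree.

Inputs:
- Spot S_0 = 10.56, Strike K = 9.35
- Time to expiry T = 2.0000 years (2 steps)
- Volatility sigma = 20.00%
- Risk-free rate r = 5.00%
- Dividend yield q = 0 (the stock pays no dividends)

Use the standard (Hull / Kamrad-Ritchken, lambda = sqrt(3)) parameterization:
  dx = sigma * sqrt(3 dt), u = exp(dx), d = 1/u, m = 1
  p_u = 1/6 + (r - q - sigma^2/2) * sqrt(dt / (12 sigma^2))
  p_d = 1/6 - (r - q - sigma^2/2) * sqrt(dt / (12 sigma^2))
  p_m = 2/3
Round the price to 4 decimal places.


dt = T/N = 1.000000; dx = sigma*sqrt(3*dt) = 0.346410
u = exp(dx) = 1.413982; d = 1/u = 0.707222
p_u = 0.209968, p_m = 0.666667, p_d = 0.123365
Discount per step: exp(-r*dt) = 0.951229
Stock lattice S(k, j) with j the centered position index:
  k=0: S(0,+0) = 10.5600
  k=1: S(1,-1) = 7.4683; S(1,+0) = 10.5600; S(1,+1) = 14.9317
  k=2: S(2,-2) = 5.2817; S(2,-1) = 7.4683; S(2,+0) = 10.5600; S(2,+1) = 14.9317; S(2,+2) = 21.1131
Terminal payoffs V(N, j) = max(S_T - K, 0):
  V(2,-2) = 0.000000; V(2,-1) = 0.000000; V(2,+0) = 1.210000; V(2,+1) = 5.581655; V(2,+2) = 11.763098
Backward induction: V(k, j) = exp(-r*dt) * [p_u * V(k+1, j+1) + p_m * V(k+1, j) + p_d * V(k+1, j-1)]
  V(1,-1) = exp(-r*dt) * [p_u*1.210000 + p_m*0.000000 + p_d*0.000000] = 0.241670
  V(1,+0) = exp(-r*dt) * [p_u*5.581655 + p_m*1.210000 + p_d*0.000000] = 1.882136
  V(1,+1) = exp(-r*dt) * [p_u*11.763098 + p_m*5.581655 + p_d*1.210000] = 6.031031
  V(0,+0) = exp(-r*dt) * [p_u*6.031031 + p_m*1.882136 + p_d*0.241670] = 2.426486

Answer: Price = V(0,0) = 2.4265


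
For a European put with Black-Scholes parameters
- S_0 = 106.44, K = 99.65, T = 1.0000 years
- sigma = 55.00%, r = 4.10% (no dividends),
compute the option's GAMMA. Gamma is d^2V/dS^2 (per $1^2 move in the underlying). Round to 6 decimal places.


d1 = 0.4693952717; d2 = -0.0806047283
phi(d1) = 0.3573268057; exp(-qT) = 1.0000000000; exp(-rT) = 0.9598291299
Gamma = exp(-qT) * phi(d1) / (S * sigma * sqrt(T)) = 1.0000000000 * 0.3573268057 / (106.4400 * 0.5500 * 1.0000000000) = 0.006104

Answer: Gamma = 0.006104


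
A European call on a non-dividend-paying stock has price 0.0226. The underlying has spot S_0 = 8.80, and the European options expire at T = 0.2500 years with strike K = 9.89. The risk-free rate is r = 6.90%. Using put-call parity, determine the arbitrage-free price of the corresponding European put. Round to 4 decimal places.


Answer: Put price = 0.9435

Derivation:
Put-call parity: C - P = S_0 * exp(-qT) - K * exp(-rT).
S_0 * exp(-qT) = 8.8000 * 1.00000000 = 8.80000000
K * exp(-rT) = 9.8900 * 0.98289793 = 9.72086052
P = C - S*exp(-qT) + K*exp(-rT)
P = 0.0226 - 8.80000000 + 9.72086052 = 0.9435


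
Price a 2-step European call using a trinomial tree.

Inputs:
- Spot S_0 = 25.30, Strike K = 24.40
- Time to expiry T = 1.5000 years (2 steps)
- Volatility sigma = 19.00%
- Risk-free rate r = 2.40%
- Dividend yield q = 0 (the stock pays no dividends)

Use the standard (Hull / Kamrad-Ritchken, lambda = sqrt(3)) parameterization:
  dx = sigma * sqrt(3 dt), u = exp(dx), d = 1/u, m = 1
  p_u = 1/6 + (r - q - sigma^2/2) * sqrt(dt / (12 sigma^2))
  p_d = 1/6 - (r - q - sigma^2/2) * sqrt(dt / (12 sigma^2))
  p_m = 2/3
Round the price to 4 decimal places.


dt = T/N = 0.750000; dx = sigma*sqrt(3*dt) = 0.285000
u = exp(dx) = 1.329762; d = 1/u = 0.752014
p_u = 0.174496, p_m = 0.666667, p_d = 0.158838
Discount per step: exp(-r*dt) = 0.982161
Stock lattice S(k, j) with j the centered position index:
  k=0: S(0,+0) = 25.3000
  k=1: S(1,-1) = 19.0260; S(1,+0) = 25.3000; S(1,+1) = 33.6430
  k=2: S(2,-2) = 14.3078; S(2,-1) = 19.0260; S(2,+0) = 25.3000; S(2,+1) = 33.6430; S(2,+2) = 44.7372
Terminal payoffs V(N, j) = max(S_T - K, 0):
  V(2,-2) = 0.000000; V(2,-1) = 0.000000; V(2,+0) = 0.900000; V(2,+1) = 9.242979; V(2,+2) = 20.337156
Backward induction: V(k, j) = exp(-r*dt) * [p_u * V(k+1, j+1) + p_m * V(k+1, j) + p_d * V(k+1, j-1)]
  V(1,-1) = exp(-r*dt) * [p_u*0.900000 + p_m*0.000000 + p_d*0.000000] = 0.154245
  V(1,+0) = exp(-r*dt) * [p_u*9.242979 + p_m*0.900000 + p_d*0.000000] = 2.173384
  V(1,+1) = exp(-r*dt) * [p_u*20.337156 + p_m*9.242979 + p_d*0.900000] = 9.677905
  V(0,+0) = exp(-r*dt) * [p_u*9.677905 + p_m*2.173384 + p_d*0.154245] = 3.105765

Answer: Price = V(0,0) = 3.1058


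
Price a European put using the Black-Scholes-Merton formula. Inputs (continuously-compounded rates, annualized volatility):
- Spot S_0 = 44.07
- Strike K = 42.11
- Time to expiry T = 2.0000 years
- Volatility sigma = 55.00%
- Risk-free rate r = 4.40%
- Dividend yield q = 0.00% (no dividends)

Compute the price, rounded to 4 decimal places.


Answer: Price = 9.9253

Derivation:
d1 = (ln(S/K) + (r - q + 0.5*sigma^2) * T) / (sigma * sqrt(T)) = 0.56053516
d2 = d1 - sigma * sqrt(T) = -0.21728230
exp(-rT) = 0.91576088; exp(-qT) = 1.00000000
P = K * exp(-rT) * N(-d2) - S_0 * exp(-qT) * N(-d1)
N(-d1) = 0.28755723; N(-d2) = 0.58600582
P = 42.1100 * 0.91576088 * 0.58600582 - 44.0700 * 1.00000000 * 0.28755723 = 9.9253


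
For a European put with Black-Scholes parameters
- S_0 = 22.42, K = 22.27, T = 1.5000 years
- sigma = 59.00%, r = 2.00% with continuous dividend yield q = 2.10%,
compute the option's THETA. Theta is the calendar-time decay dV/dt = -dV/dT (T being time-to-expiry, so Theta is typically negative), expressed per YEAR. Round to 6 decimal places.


d1 = 0.3685138807; d2 = -0.3540855935
phi(d1) = 0.3727528150; exp(-qT) = 0.9689909565; exp(-rT) = 0.9704455335
Theta = -S*exp(-qT)*phi(d1)*sigma/(2*sqrt(T)) + r*K*exp(-rT)*N(-d2) - q*S*exp(-qT)*N(-d1)
N(-d1) = 0.3562450485; N(-d2) = 0.6383626308; sqrt(T) = 1.2247448714
Term 1 = -22.4200 * 0.9689909565 * 0.3727528150 * 0.5900 / (2 * 1.2247448714) = -1.9505300723
Term 2 = 0.0200 * 22.2700 * 0.9704455335 * 0.6383626308 = 0.2759235914
Term 3 = -0.0210 * 22.4200 * 0.9689909565 * 0.3562450485 = -0.1625262308
Theta = -1.9505300723 + (0.2759235914) + (-0.1625262308) = -1.837133

Answer: Theta = -1.837133


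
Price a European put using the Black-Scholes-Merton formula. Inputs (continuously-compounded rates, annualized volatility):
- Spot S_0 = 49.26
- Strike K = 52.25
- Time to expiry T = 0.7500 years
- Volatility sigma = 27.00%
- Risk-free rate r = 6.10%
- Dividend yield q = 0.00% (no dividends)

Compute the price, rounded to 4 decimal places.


Answer: Price = 4.9491

Derivation:
d1 = (ln(S/K) + (r - q + 0.5*sigma^2) * T) / (sigma * sqrt(T)) = 0.06055764
d2 = d1 - sigma * sqrt(T) = -0.17326922
exp(-rT) = 0.95528075; exp(-qT) = 1.00000000
P = K * exp(-rT) * N(-d2) - S_0 * exp(-qT) * N(-d1)
N(-d1) = 0.47585576; N(-d2) = 0.56878009
P = 52.2500 * 0.95528075 * 0.56878009 - 49.2600 * 1.00000000 * 0.47585576 = 4.9491


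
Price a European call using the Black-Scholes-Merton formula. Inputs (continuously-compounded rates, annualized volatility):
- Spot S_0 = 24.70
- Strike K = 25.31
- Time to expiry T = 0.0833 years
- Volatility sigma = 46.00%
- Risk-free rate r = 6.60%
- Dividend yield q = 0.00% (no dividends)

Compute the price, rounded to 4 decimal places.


d1 = (ln(S/K) + (r - q + 0.5*sigma^2) * T) / (sigma * sqrt(T)) = -0.07596480
d2 = d1 - sigma * sqrt(T) = -0.20872880
exp(-rT) = 0.99451729; exp(-qT) = 1.00000000
C = S_0 * exp(-qT) * N(d1) - K * exp(-rT) * N(d2)
N(d1) = 0.46972355; N(d2) = 0.41732998
C = 24.7000 * 1.00000000 * 0.46972355 - 25.3100 * 0.99451729 * 0.41732998 = 1.0975

Answer: Price = 1.0975


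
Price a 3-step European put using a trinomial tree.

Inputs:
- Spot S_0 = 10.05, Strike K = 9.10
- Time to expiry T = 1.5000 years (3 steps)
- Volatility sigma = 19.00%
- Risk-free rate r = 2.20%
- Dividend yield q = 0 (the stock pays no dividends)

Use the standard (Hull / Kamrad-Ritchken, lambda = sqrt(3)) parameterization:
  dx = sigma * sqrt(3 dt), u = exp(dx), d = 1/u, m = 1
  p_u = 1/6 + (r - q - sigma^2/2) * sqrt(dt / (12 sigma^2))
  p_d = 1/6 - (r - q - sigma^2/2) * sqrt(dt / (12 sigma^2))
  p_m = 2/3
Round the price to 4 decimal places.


dt = T/N = 0.500000; dx = sigma*sqrt(3*dt) = 0.232702
u = exp(dx) = 1.262005; d = 1/u = 0.792390
p_u = 0.170910, p_m = 0.666667, p_d = 0.162423
Discount per step: exp(-r*dt) = 0.989060
Stock lattice S(k, j) with j the centered position index:
  k=0: S(0,+0) = 10.0500
  k=1: S(1,-1) = 7.9635; S(1,+0) = 10.0500; S(1,+1) = 12.6831
  k=2: S(2,-2) = 6.3102; S(2,-1) = 7.9635; S(2,+0) = 10.0500; S(2,+1) = 12.6831; S(2,+2) = 16.0062
  k=3: S(3,-3) = 5.0002; S(3,-2) = 6.3102; S(3,-1) = 7.9635; S(3,+0) = 10.0500; S(3,+1) = 12.6831; S(3,+2) = 16.0062; S(3,+3) = 20.1999
Terminal payoffs V(N, j) = max(K - S_T, 0):
  V(3,-3) = 4.099849; V(3,-2) = 2.789786; V(3,-1) = 1.136480; V(3,+0) = 0.000000; V(3,+1) = 0.000000; V(3,+2) = 0.000000; V(3,+3) = 0.000000
Backward induction: V(k, j) = exp(-r*dt) * [p_u * V(k+1, j+1) + p_m * V(k+1, j) + p_d * V(k+1, j-1)]
  V(2,-2) = exp(-r*dt) * [p_u*1.136480 + p_m*2.789786 + p_d*4.099849] = 2.690247
  V(2,-1) = exp(-r*dt) * [p_u*0.000000 + p_m*1.136480 + p_d*2.789786] = 1.197533
  V(2,+0) = exp(-r*dt) * [p_u*0.000000 + p_m*0.000000 + p_d*1.136480] = 0.182571
  V(2,+1) = exp(-r*dt) * [p_u*0.000000 + p_m*0.000000 + p_d*0.000000] = 0.000000
  V(2,+2) = exp(-r*dt) * [p_u*0.000000 + p_m*0.000000 + p_d*0.000000] = 0.000000
  V(1,-1) = exp(-r*dt) * [p_u*0.182571 + p_m*1.197533 + p_d*2.690247] = 1.252662
  V(1,+0) = exp(-r*dt) * [p_u*0.000000 + p_m*0.182571 + p_d*1.197533] = 0.312762
  V(1,+1) = exp(-r*dt) * [p_u*0.000000 + p_m*0.000000 + p_d*0.182571] = 0.029329
  V(0,+0) = exp(-r*dt) * [p_u*0.029329 + p_m*0.312762 + p_d*1.252662] = 0.412420

Answer: Price = V(0,0) = 0.4124


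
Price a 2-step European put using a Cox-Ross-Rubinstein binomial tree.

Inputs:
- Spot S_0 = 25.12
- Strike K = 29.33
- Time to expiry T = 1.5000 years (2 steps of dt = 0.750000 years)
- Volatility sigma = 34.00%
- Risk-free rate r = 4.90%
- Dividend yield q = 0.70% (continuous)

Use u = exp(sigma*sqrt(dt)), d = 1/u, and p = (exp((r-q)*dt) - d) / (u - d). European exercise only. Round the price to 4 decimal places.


Answer: Price = V(0,0) = 5.8123

Derivation:
dt = T/N = 0.750000
u = exp(sigma*sqrt(dt)) = 1.342386; d = 1/u = 0.744942
p = (exp((r-q)*dt) - d) / (u - d) = 0.480479
Discount per step: exp(-r*dt) = 0.963917
Stock lattice S(k, i) with i counting down-moves:
  k=0: S(0,0) = 25.1200
  k=1: S(1,0) = 33.7207; S(1,1) = 18.7129
  k=2: S(2,0) = 45.2662; S(2,1) = 25.1200; S(2,2) = 13.9401
Terminal payoffs V(N, i) = max(K - S_T, 0):
  V(2,0) = 0.000000; V(2,1) = 4.210000; V(2,2) = 15.389935
Backward induction: V(k, i) = exp(-r*dt) * [p * V(k+1, i) + (1-p) * V(k+1, i+1)].
  V(1,0) = exp(-r*dt) * [p*0.000000 + (1-p)*4.210000] = 2.108264
  V(1,1) = exp(-r*dt) * [p*4.210000 + (1-p)*15.389935] = 9.656725
  V(0,0) = exp(-r*dt) * [p*2.108264 + (1-p)*9.656725] = 5.812274


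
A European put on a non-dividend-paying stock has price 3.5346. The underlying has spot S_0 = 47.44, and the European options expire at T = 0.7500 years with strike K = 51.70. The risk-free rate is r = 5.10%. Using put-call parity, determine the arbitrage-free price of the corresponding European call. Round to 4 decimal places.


Answer: Call price = 1.2148

Derivation:
Put-call parity: C - P = S_0 * exp(-qT) - K * exp(-rT).
S_0 * exp(-qT) = 47.4400 * 1.00000000 = 47.44000000
K * exp(-rT) = 51.7000 * 0.96247229 = 49.75981753
C = P + S*exp(-qT) - K*exp(-rT)
C = 3.5346 + 47.44000000 - 49.75981753 = 1.2148


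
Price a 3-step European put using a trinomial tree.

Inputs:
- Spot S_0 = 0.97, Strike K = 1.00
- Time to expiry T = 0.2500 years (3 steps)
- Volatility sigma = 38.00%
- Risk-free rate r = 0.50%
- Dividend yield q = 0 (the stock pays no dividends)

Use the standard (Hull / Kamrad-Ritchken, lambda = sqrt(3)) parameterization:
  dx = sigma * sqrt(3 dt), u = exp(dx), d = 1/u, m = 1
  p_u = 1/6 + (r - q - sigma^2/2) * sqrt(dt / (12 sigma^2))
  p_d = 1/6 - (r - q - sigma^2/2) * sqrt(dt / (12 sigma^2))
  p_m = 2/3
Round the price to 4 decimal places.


Answer: Price = V(0,0) = 0.0878

Derivation:
dt = T/N = 0.083333; dx = sigma*sqrt(3*dt) = 0.190000
u = exp(dx) = 1.209250; d = 1/u = 0.826959
p_u = 0.151930, p_m = 0.666667, p_d = 0.181404
Discount per step: exp(-r*dt) = 0.999583
Stock lattice S(k, j) with j the centered position index:
  k=0: S(0,+0) = 0.9700
  k=1: S(1,-1) = 0.8022; S(1,+0) = 0.9700; S(1,+1) = 1.1730
  k=2: S(2,-2) = 0.6633; S(2,-1) = 0.8022; S(2,+0) = 0.9700; S(2,+1) = 1.1730; S(2,+2) = 1.4184
  k=3: S(3,-3) = 0.5486; S(3,-2) = 0.6633; S(3,-1) = 0.8022; S(3,+0) = 0.9700; S(3,+1) = 1.1730; S(3,+2) = 1.4184; S(3,+3) = 1.7152
Terminal payoffs V(N, j) = max(K - S_T, 0):
  V(3,-3) = 0.451440; V(3,-2) = 0.336654; V(3,-1) = 0.197850; V(3,+0) = 0.030000; V(3,+1) = 0.000000; V(3,+2) = 0.000000; V(3,+3) = 0.000000
Backward induction: V(k, j) = exp(-r*dt) * [p_u * V(k+1, j+1) + p_m * V(k+1, j) + p_d * V(k+1, j-1)]
  V(2,-2) = exp(-r*dt) * [p_u*0.197850 + p_m*0.336654 + p_d*0.451440] = 0.336248
  V(2,-1) = exp(-r*dt) * [p_u*0.030000 + p_m*0.197850 + p_d*0.336654] = 0.197446
  V(2,+0) = exp(-r*dt) * [p_u*0.000000 + p_m*0.030000 + p_d*0.197850] = 0.055867
  V(2,+1) = exp(-r*dt) * [p_u*0.000000 + p_m*0.000000 + p_d*0.030000] = 0.005440
  V(2,+2) = exp(-r*dt) * [p_u*0.000000 + p_m*0.000000 + p_d*0.000000] = 0.000000
  V(1,-1) = exp(-r*dt) * [p_u*0.055867 + p_m*0.197446 + p_d*0.336248] = 0.201031
  V(1,+0) = exp(-r*dt) * [p_u*0.005440 + p_m*0.055867 + p_d*0.197446] = 0.073858
  V(1,+1) = exp(-r*dt) * [p_u*0.000000 + p_m*0.005440 + p_d*0.055867] = 0.013755
  V(0,+0) = exp(-r*dt) * [p_u*0.013755 + p_m*0.073858 + p_d*0.201031] = 0.087760


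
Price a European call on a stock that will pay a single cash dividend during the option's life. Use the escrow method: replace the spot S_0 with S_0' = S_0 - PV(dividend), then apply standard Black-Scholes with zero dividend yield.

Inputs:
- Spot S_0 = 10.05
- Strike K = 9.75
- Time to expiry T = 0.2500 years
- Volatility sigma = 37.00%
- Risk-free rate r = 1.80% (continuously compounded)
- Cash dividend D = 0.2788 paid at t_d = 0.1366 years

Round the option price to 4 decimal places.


PV(D) = D * exp(-r * t_d) = 0.2788 * 0.99754422 = 0.27811533
S_0' = S_0 - PV(D) = 10.0500 - 0.27811533 = 9.77188467
d1 = (ln(S_0'/K) + (r + sigma^2/2)*T) / (sigma*sqrt(T)) = 0.12894360
d2 = d1 - sigma*sqrt(T) = -0.05605640
exp(-rT) = 0.99551011
N(d1) = 0.55129886; N(d2) = 0.47764844
C = S_0' * N(d1) - K * exp(-rT) * N(d2) = 9.77188467 * 0.55129886 - 9.7500 * 0.99551011 * 0.47764844 = 0.7511

Answer: Price = 0.7511


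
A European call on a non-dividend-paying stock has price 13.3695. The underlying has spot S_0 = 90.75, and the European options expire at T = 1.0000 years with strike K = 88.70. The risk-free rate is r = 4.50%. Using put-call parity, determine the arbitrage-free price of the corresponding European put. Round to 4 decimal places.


Put-call parity: C - P = S_0 * exp(-qT) - K * exp(-rT).
S_0 * exp(-qT) = 90.7500 * 1.00000000 = 90.75000000
K * exp(-rT) = 88.7000 * 0.95599748 = 84.79697664
P = C - S*exp(-qT) + K*exp(-rT)
P = 13.3695 - 90.75000000 + 84.79697664 = 7.4165

Answer: Put price = 7.4165


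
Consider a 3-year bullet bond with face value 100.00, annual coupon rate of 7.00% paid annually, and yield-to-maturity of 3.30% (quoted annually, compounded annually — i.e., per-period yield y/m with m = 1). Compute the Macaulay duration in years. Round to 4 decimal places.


Coupon per period c = face * coupon_rate / m = 7.000000
Periods per year m = 1; per-period yield y/m = 0.033000
Number of cashflows N = 3
Cashflows (t years, CF_t, discount factor 1/(1+y/m)^(m*t), PV):
  t = 1.0000: CF_t = 7.000000, DF = 0.968054, PV = 6.776379
  t = 2.0000: CF_t = 7.000000, DF = 0.937129, PV = 6.559903
  t = 3.0000: CF_t = 107.000000, DF = 0.907192, PV = 97.069505
Price P = sum_t PV_t = 110.405787
Macaulay numerator sum_t t * PV_t:
  t * PV_t at t = 1.0000: 6.776379
  t * PV_t at t = 2.0000: 13.119805
  t * PV_t at t = 3.0000: 291.208514
Macaulay duration D = (sum_t t * PV_t) / P = 311.104699 / 110.405787 = 2.817830

Answer: Macaulay duration = 2.8178 years


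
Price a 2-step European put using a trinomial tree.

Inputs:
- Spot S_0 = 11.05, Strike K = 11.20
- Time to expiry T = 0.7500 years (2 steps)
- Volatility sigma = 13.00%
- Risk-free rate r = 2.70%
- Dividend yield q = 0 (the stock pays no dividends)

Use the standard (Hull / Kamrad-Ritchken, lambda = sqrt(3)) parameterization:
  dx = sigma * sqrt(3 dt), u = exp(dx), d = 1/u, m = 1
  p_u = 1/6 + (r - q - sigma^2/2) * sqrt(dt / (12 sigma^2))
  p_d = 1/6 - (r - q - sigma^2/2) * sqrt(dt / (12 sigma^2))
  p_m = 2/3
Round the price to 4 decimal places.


Answer: Price = V(0,0) = 0.4192

Derivation:
dt = T/N = 0.375000; dx = sigma*sqrt(3*dt) = 0.137886
u = exp(dx) = 1.147844; d = 1/u = 0.871198
p_u = 0.191891, p_m = 0.666667, p_d = 0.141442
Discount per step: exp(-r*dt) = 0.989926
Stock lattice S(k, j) with j the centered position index:
  k=0: S(0,+0) = 11.0500
  k=1: S(1,-1) = 9.6267; S(1,+0) = 11.0500; S(1,+1) = 12.6837
  k=2: S(2,-2) = 8.3868; S(2,-1) = 9.6267; S(2,+0) = 11.0500; S(2,+1) = 12.6837; S(2,+2) = 14.5589
Terminal payoffs V(N, j) = max(K - S_T, 0):
  V(2,-2) = 2.813202; V(2,-1) = 1.573260; V(2,+0) = 0.150000; V(2,+1) = 0.000000; V(2,+2) = 0.000000
Backward induction: V(k, j) = exp(-r*dt) * [p_u * V(k+1, j+1) + p_m * V(k+1, j) + p_d * V(k+1, j-1)]
  V(1,-1) = exp(-r*dt) * [p_u*0.150000 + p_m*1.573260 + p_d*2.813202] = 1.460665
  V(1,+0) = exp(-r*dt) * [p_u*0.000000 + p_m*0.150000 + p_d*1.573260] = 0.319276
  V(1,+1) = exp(-r*dt) * [p_u*0.000000 + p_m*0.000000 + p_d*0.150000] = 0.021003
  V(0,+0) = exp(-r*dt) * [p_u*0.021003 + p_m*0.319276 + p_d*1.460665] = 0.419214


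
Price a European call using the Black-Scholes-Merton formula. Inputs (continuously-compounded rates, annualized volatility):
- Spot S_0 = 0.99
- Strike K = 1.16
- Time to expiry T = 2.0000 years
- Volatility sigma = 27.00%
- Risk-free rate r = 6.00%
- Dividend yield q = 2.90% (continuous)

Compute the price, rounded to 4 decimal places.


d1 = (ln(S/K) + (r - q + 0.5*sigma^2) * T) / (sigma * sqrt(T)) = -0.06172870
d2 = d1 - sigma * sqrt(T) = -0.44356636
exp(-rT) = 0.88692044; exp(-qT) = 0.94364995
C = S_0 * exp(-qT) * N(d1) - K * exp(-rT) * N(d2)
N(d1) = 0.47538944; N(d2) = 0.32867807
C = 0.9900 * 0.94364995 * 0.47538944 - 1.1600 * 0.88692044 * 0.32867807 = 0.1060

Answer: Price = 0.1060


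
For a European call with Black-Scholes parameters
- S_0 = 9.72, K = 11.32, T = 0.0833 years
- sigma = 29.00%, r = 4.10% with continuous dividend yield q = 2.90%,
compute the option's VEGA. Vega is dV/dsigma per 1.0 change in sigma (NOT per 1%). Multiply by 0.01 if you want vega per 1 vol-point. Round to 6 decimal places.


Answer: Vega = 0.234409

Derivation:
d1 = -1.7668432264; d2 = -1.8505422706
phi(d1) = 0.0837594711; exp(-qT) = 0.9975872155; exp(-rT) = 0.9965905255
Vega = S * exp(-qT) * phi(d1) * sqrt(T) = 9.7200 * 0.9975872155 * 0.0837594711 * 0.2886173938 = 0.234409


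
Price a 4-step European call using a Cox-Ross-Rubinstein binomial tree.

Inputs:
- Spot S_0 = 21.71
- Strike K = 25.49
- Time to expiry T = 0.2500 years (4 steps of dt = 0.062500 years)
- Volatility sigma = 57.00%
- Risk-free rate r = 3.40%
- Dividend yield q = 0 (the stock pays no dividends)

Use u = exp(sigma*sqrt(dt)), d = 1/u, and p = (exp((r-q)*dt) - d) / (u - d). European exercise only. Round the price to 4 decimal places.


Answer: Price = V(0,0) = 1.3778

Derivation:
dt = T/N = 0.062500
u = exp(sigma*sqrt(dt)) = 1.153153; d = 1/u = 0.867188
p = (exp((r-q)*dt) - d) / (u - d) = 0.471874
Discount per step: exp(-r*dt) = 0.997877
Stock lattice S(k, i) with i counting down-moves:
  k=0: S(0,0) = 21.7100
  k=1: S(1,0) = 25.0350; S(1,1) = 18.8266
  k=2: S(2,0) = 28.8691; S(2,1) = 21.7100; S(2,2) = 16.3262
  k=3: S(3,0) = 33.2905; S(3,1) = 25.0350; S(3,2) = 18.8266; S(3,3) = 14.1579
  k=4: S(4,0) = 38.3891; S(4,1) = 28.8691; S(4,2) = 21.7100; S(4,3) = 16.3262; S(4,4) = 12.2776
Terminal payoffs V(N, i) = max(S_T - K, 0):
  V(4,0) = 12.899078; V(4,1) = 3.379134; V(4,2) = 0.000000; V(4,3) = 0.000000; V(4,4) = 0.000000
Backward induction: V(k, i) = exp(-r*dt) * [p * V(k+1, i) + (1-p) * V(k+1, i+1)].
  V(3,0) = exp(-r*dt) * [p*12.899078 + (1-p)*3.379134] = 7.854639
  V(3,1) = exp(-r*dt) * [p*3.379134 + (1-p)*0.000000] = 1.591141
  V(3,2) = exp(-r*dt) * [p*0.000000 + (1-p)*0.000000] = 0.000000
  V(3,3) = exp(-r*dt) * [p*0.000000 + (1-p)*0.000000] = 0.000000
  V(2,0) = exp(-r*dt) * [p*7.854639 + (1-p)*1.591141] = 4.537071
  V(2,1) = exp(-r*dt) * [p*1.591141 + (1-p)*0.000000] = 0.749224
  V(2,2) = exp(-r*dt) * [p*0.000000 + (1-p)*0.000000] = 0.000000
  V(1,0) = exp(-r*dt) * [p*4.537071 + (1-p)*0.749224] = 2.531226
  V(1,1) = exp(-r*dt) * [p*0.749224 + (1-p)*0.000000] = 0.352789
  V(0,0) = exp(-r*dt) * [p*2.531226 + (1-p)*0.352789] = 1.377806


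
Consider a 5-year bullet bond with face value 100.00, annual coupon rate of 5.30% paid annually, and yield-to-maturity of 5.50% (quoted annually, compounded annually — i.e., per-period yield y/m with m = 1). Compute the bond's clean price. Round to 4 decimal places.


Coupon per period c = face * coupon_rate / m = 5.300000
Periods per year m = 1; per-period yield y/m = 0.055000
Number of cashflows N = 5
Cashflows (t years, CF_t, discount factor 1/(1+y/m)^(m*t), PV):
  t = 1.0000: CF_t = 5.300000, DF = 0.947867, PV = 5.023697
  t = 2.0000: CF_t = 5.300000, DF = 0.898452, PV = 4.761798
  t = 3.0000: CF_t = 5.300000, DF = 0.851614, PV = 4.513552
  t = 4.0000: CF_t = 5.300000, DF = 0.807217, PV = 4.278249
  t = 5.0000: CF_t = 105.300000, DF = 0.765134, PV = 80.568647
Price P = sum_t PV_t = 99.145943

Answer: Price = 99.1459


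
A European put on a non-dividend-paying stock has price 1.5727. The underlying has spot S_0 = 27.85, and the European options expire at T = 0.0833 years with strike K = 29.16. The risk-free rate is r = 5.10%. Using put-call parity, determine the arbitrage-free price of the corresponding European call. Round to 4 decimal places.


Answer: Call price = 0.3863

Derivation:
Put-call parity: C - P = S_0 * exp(-qT) - K * exp(-rT).
S_0 * exp(-qT) = 27.8500 * 1.00000000 = 27.85000000
K * exp(-rT) = 29.1600 * 0.99576071 = 29.03638234
C = P + S*exp(-qT) - K*exp(-rT)
C = 1.5727 + 27.85000000 - 29.03638234 = 0.3863


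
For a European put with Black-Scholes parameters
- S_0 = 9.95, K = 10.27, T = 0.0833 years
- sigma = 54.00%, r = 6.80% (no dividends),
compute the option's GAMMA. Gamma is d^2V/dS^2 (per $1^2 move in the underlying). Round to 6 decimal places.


d1 = -0.0888330535; d2 = -0.2446864462
phi(d1) = 0.3973712928; exp(-qT) = 1.0000000000; exp(-rT) = 0.9943516125
Gamma = exp(-qT) * phi(d1) / (S * sigma * sqrt(T)) = 1.0000000000 * 0.3973712928 / (9.9500 * 0.5400 * 0.2886173938) = 0.256246

Answer: Gamma = 0.256246


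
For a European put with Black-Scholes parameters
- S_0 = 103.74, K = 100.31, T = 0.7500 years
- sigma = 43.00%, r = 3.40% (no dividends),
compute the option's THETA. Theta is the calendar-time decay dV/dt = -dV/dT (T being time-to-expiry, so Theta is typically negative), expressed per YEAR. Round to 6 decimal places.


Answer: Theta = -7.982375

Derivation:
d1 = 0.3449597449; d2 = -0.0274311787
phi(d1) = 0.3758981139; exp(-qT) = 1.0000000000; exp(-rT) = 0.9748223790
Theta = -S*exp(-qT)*phi(d1)*sigma/(2*sqrt(T)) + r*K*exp(-rT)*N(-d2) - q*S*exp(-qT)*N(-d1)
N(-d1) = 0.3650623171; N(-d2) = 0.5109420847; sqrt(T) = 0.8660254038
Term 1 = -103.7400 * 1.0000000000 * 0.3758981139 * 0.4300 / (2 * 0.8660254038) = -9.6810891291
Term 2 = 0.0340 * 100.3100 * 0.9748223790 * 0.5109420847 = 1.6987141868
Term 3 = 0 (no dividend yield, q = 0)
Theta = -9.6810891291 + (1.6987141868) + (0.0000000000) = -7.982375
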